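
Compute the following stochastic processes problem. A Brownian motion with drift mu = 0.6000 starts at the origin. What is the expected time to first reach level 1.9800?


Expected first passage time = a/mu
= 1.9800/0.6000
= 3.3000

3.3000


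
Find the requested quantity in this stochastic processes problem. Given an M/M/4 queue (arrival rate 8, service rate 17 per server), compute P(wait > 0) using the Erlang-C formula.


a = lambda/mu = 0.4706
rho = a/c = 0.1176
Erlang-C formula applied:
C(c,a) = 0.0014

0.0014


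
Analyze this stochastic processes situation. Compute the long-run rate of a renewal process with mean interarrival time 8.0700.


Long-run renewal rate = 1/E(X)
= 1/8.0700
= 0.1239

0.1239


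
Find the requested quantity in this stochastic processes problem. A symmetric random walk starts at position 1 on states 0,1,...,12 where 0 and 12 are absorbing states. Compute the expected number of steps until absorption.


For symmetric RW on 0,...,N with absorbing barriers, E(i) = i*(N-i)
E(1) = 1 * 11 = 11

11


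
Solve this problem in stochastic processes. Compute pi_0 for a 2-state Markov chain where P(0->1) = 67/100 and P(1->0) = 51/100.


Stationary distribution: pi_0 = p10/(p01+p10), pi_1 = p01/(p01+p10)
p01 = 0.6700, p10 = 0.5100
pi_0 = 0.4322

0.4322


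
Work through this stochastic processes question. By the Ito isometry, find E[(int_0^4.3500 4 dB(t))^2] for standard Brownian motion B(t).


By Ito isometry: E[(int f dB)^2] = int f^2 dt
= 4^2 * 4.3500
= 16 * 4.3500 = 69.6000

69.6000


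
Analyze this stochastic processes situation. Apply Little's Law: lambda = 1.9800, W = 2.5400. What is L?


Little's Law: L = lambda * W
= 1.9800 * 2.5400
= 5.0292

5.0292


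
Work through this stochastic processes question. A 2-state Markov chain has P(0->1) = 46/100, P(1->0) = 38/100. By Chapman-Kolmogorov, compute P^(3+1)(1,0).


P^4 = P^3 * P^1
Computing via matrix multiplication of the transition matrix.
Entry (1,0) of P^4 = 0.4521

0.4521


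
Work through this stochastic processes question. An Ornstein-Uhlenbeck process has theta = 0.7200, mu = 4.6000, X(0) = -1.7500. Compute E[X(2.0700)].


E[X(t)] = mu + (X(0) - mu)*exp(-theta*t)
= 4.6000 + (-1.7500 - 4.6000)*exp(-0.7200*2.0700)
= 4.6000 + -6.3500 * 0.2253
= 3.1695

3.1695


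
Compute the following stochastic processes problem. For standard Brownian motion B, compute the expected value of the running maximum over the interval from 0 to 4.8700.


E(max B(s)) = sqrt(2t/pi)
= sqrt(2*4.8700/pi)
= sqrt(3.1003)
= 1.7608

1.7608


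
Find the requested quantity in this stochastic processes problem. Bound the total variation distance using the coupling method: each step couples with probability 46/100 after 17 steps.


TV distance bound <= (1-delta)^n
= (1 - 0.4600)^17
= 0.5400^17
= 2.8229e-05

2.8229e-05


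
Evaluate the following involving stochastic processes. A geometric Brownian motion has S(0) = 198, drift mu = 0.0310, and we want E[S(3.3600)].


E[S(t)] = S(0) * exp(mu * t)
= 198 * exp(0.0310 * 3.3600)
= 198 * 1.1098
= 219.7360

219.7360


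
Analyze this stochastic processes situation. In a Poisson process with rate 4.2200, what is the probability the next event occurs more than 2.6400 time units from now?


P(X > t) = exp(-lambda * t)
= exp(-4.2200 * 2.6400)
= exp(-11.1408) = 1.4508e-05

1.4508e-05


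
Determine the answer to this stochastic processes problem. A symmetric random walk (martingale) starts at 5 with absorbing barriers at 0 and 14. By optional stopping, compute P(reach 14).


By optional stopping theorem: E(M at tau) = M(0) = 5
P(hit 14)*14 + P(hit 0)*0 = 5
P(hit 14) = (5 - 0)/(14 - 0) = 5/14 = 0.3571

0.3571


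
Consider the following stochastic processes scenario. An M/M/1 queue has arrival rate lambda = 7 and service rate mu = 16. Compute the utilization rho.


rho = lambda/mu
= 7/16
= 0.4375

0.4375


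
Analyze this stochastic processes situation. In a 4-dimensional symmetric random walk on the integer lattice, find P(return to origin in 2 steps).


P(return in 2 steps) = P(reverse first step) = 1/(2d)
= 1/8
= 0.1250

0.1250


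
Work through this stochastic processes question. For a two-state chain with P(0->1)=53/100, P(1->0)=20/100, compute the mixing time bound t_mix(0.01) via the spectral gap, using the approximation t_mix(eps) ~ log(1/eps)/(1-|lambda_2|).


lambda_2 = |1 - p01 - p10| = |1 - 0.5300 - 0.2000| = 0.2700
t_mix ~ log(1/eps)/(1 - |lambda_2|)
= log(100)/(1 - 0.2700) = 4.6052/0.7300
= 6.3085

6.3085


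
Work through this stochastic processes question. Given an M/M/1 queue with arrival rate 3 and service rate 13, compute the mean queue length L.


rho = 3/13 = 0.2308
L = rho/(1-rho)
= 0.2308/0.7692
= 0.3000

0.3000


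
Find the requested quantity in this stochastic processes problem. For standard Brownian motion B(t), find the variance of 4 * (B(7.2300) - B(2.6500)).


Var(alpha*(B(t)-B(s))) = alpha^2 * (t-s)
= 4^2 * (7.2300 - 2.6500)
= 16 * 4.5800
= 73.2800

73.2800


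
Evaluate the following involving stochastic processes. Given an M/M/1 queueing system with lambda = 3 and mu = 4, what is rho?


rho = lambda/mu
= 3/4
= 0.7500

0.7500


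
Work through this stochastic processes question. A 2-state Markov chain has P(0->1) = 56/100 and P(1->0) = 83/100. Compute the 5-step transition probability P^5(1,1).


Computing P^5 by matrix multiplication.
P = [[0.4400, 0.5600], [0.8300, 0.1700]]
After raising P to the power 5:
P^5(1,1) = 0.3975

0.3975


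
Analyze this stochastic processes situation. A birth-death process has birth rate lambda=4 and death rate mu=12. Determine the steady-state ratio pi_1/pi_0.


For birth-death process, pi_n/pi_0 = (lambda/mu)^n
= (4/12)^1
= 0.3333

0.3333


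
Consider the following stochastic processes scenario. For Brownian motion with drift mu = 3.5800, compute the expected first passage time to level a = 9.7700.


Expected first passage time = a/mu
= 9.7700/3.5800
= 2.7291

2.7291


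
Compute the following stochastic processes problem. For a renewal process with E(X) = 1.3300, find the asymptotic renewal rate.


Long-run renewal rate = 1/E(X)
= 1/1.3300
= 0.7519

0.7519


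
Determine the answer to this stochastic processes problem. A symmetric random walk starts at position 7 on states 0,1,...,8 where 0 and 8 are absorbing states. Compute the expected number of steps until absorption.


For symmetric RW on 0,...,N with absorbing barriers, E(i) = i*(N-i)
E(7) = 7 * 1 = 7

7


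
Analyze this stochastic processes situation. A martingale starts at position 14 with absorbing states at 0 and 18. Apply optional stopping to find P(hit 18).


By optional stopping theorem: E(M at tau) = M(0) = 14
P(hit 18)*18 + P(hit 0)*0 = 14
P(hit 18) = (14 - 0)/(18 - 0) = 7/9 = 0.7778

0.7778


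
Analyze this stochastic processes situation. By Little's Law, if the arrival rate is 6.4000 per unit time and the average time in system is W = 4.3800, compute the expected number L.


Little's Law: L = lambda * W
= 6.4000 * 4.3800
= 28.0320

28.0320


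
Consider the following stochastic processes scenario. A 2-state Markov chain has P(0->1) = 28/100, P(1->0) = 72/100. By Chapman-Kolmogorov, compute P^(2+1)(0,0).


P^3 = P^2 * P^1
Computing via matrix multiplication of the transition matrix.
Entry (0,0) of P^3 = 0.7200

0.7200


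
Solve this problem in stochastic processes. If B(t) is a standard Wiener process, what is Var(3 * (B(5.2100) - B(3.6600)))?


Var(alpha*(B(t)-B(s))) = alpha^2 * (t-s)
= 3^2 * (5.2100 - 3.6600)
= 9 * 1.5500
= 13.9500

13.9500


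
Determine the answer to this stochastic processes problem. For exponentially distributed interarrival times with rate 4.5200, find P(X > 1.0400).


P(X > t) = exp(-lambda * t)
= exp(-4.5200 * 1.0400)
= exp(-4.7008) = 0.0091

0.0091


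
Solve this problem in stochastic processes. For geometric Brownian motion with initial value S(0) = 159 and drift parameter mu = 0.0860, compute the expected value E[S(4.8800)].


E[S(t)] = S(0) * exp(mu * t)
= 159 * exp(0.0860 * 4.8800)
= 159 * 1.5215
= 241.9145

241.9145


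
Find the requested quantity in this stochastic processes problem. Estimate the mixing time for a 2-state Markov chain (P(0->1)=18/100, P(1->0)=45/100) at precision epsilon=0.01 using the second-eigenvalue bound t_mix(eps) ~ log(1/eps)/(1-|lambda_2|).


lambda_2 = |1 - p01 - p10| = |1 - 0.1800 - 0.4500| = 0.3700
t_mix ~ log(1/eps)/(1 - |lambda_2|)
= log(100)/(1 - 0.3700) = 4.6052/0.6300
= 7.3098

7.3098


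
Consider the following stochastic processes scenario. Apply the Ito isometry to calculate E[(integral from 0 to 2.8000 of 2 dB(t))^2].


By Ito isometry: E[(int f dB)^2] = int f^2 dt
= 2^2 * 2.8000
= 4 * 2.8000 = 11.2000

11.2000


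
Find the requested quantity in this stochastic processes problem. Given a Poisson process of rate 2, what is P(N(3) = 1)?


P(N(t)=k) = (lambda*t)^k * exp(-lambda*t) / k!
lambda*t = 6
= 6^1 * exp(-6) / 1!
= 6 * 0.0025 / 1
= 0.0149

0.0149


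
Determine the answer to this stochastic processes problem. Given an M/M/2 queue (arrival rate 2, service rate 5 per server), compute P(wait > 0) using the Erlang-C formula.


a = lambda/mu = 0.4000
rho = a/c = 0.2000
Erlang-C formula applied:
C(c,a) = 0.0667

0.0667


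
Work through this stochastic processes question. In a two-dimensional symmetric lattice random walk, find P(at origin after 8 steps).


P = C(8,4)^2 / 4^8
= 70^2 / 65536
= 4900 / 65536
= 0.0748

0.0748


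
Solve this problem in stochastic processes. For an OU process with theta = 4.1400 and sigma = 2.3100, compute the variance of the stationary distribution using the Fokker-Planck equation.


Stationary variance = sigma^2 / (2*theta)
= 2.3100^2 / (2*4.1400)
= 5.3361 / 8.2800
= 0.6445

0.6445


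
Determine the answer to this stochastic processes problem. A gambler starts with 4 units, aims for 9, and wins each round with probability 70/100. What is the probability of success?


Gambler's ruin formula:
r = q/p = 0.3000/0.7000 = 0.4286
P(win) = (1 - r^i)/(1 - r^N)
= (1 - 0.4286^4)/(1 - 0.4286^9)
= 0.9667

0.9667


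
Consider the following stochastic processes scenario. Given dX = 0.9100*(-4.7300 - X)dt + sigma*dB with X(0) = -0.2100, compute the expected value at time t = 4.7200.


E[X(t)] = mu + (X(0) - mu)*exp(-theta*t)
= -4.7300 + (-0.2100 - -4.7300)*exp(-0.9100*4.7200)
= -4.7300 + 4.5200 * 0.0136
= -4.6684

-4.6684


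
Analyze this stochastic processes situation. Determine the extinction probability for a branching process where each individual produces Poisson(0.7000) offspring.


Since mu = 0.7000 <= 1, extinction probability = 1.

1.0000


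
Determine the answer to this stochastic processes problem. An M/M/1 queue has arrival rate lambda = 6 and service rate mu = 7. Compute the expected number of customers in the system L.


rho = 6/7 = 0.8571
L = rho/(1-rho)
= 0.8571/0.1429
= 6.0000

6.0000


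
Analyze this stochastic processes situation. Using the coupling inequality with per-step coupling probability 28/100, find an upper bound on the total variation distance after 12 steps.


TV distance bound <= (1-delta)^n
= (1 - 0.2800)^12
= 0.7200^12
= 0.0194

0.0194


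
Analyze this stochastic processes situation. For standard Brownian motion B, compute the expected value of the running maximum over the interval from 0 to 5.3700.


E(max B(s)) = sqrt(2t/pi)
= sqrt(2*5.3700/pi)
= sqrt(3.4186)
= 1.8490

1.8490


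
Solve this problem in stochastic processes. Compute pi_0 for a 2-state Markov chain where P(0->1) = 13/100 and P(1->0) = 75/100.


Stationary distribution: pi_0 = p10/(p01+p10), pi_1 = p01/(p01+p10)
p01 = 0.1300, p10 = 0.7500
pi_0 = 0.8523

0.8523


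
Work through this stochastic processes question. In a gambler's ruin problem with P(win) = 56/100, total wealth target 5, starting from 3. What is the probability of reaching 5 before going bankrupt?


Gambler's ruin formula:
r = q/p = 0.4400/0.5600 = 0.7857
P(win) = (1 - r^i)/(1 - r^N)
= (1 - 0.7857^3)/(1 - 0.7857^5)
= 0.7351

0.7351


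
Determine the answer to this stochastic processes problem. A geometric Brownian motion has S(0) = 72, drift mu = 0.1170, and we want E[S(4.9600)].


E[S(t)] = S(0) * exp(mu * t)
= 72 * exp(0.1170 * 4.9600)
= 72 * 1.7866
= 128.6359

128.6359


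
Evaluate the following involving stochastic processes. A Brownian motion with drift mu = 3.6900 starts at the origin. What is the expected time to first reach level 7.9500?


Expected first passage time = a/mu
= 7.9500/3.6900
= 2.1545

2.1545


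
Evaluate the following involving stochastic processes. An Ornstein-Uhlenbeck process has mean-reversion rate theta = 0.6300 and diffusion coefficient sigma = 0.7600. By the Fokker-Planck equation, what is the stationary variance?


Stationary variance = sigma^2 / (2*theta)
= 0.7600^2 / (2*0.6300)
= 0.5776 / 1.2600
= 0.4584

0.4584


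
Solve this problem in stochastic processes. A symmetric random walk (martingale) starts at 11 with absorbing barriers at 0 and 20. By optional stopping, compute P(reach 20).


By optional stopping theorem: E(M at tau) = M(0) = 11
P(hit 20)*20 + P(hit 0)*0 = 11
P(hit 20) = (11 - 0)/(20 - 0) = 11/20 = 0.5500

0.5500


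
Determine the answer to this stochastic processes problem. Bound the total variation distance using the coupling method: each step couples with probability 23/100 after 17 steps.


TV distance bound <= (1-delta)^n
= (1 - 0.2300)^17
= 0.7700^17
= 0.0118

0.0118


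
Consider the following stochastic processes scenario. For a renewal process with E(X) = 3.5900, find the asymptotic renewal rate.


Long-run renewal rate = 1/E(X)
= 1/3.5900
= 0.2786

0.2786


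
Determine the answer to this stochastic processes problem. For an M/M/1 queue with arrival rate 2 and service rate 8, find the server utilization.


rho = lambda/mu
= 2/8
= 0.2500

0.2500


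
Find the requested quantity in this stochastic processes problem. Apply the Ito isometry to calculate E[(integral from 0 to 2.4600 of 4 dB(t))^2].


By Ito isometry: E[(int f dB)^2] = int f^2 dt
= 4^2 * 2.4600
= 16 * 2.4600 = 39.3600

39.3600


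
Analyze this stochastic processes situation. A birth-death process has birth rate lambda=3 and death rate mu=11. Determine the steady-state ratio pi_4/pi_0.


For birth-death process, pi_n/pi_0 = (lambda/mu)^n
= (3/11)^4
= 0.0055

0.0055


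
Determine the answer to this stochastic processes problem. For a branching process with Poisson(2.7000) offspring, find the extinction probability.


Since mu = 2.7000 > 1, extinction prob q < 1.
Solve s = exp(mu*(s-1)) iteratively.
q = 0.0844

0.0844


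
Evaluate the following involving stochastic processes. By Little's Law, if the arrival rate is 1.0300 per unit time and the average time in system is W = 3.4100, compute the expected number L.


Little's Law: L = lambda * W
= 1.0300 * 3.4100
= 3.5123

3.5123


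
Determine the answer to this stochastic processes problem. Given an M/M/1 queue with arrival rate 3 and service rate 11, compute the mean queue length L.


rho = 3/11 = 0.2727
L = rho/(1-rho)
= 0.2727/0.7273
= 0.3750

0.3750


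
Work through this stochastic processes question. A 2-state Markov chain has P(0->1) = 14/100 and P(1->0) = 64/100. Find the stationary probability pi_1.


Stationary distribution: pi_0 = p10/(p01+p10), pi_1 = p01/(p01+p10)
p01 = 0.1400, p10 = 0.6400
pi_1 = 0.1795

0.1795


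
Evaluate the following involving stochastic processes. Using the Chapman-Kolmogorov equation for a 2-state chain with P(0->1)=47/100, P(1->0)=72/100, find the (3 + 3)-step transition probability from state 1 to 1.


P^6 = P^3 * P^3
Computing via matrix multiplication of the transition matrix.
Entry (1,1) of P^6 = 0.3950

0.3950


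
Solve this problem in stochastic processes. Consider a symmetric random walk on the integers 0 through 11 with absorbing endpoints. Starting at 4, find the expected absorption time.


For symmetric RW on 0,...,N with absorbing barriers, E(i) = i*(N-i)
E(4) = 4 * 7 = 28

28


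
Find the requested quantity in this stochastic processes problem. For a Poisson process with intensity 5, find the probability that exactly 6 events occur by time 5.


P(N(t)=k) = (lambda*t)^k * exp(-lambda*t) / k!
lambda*t = 25
= 25^6 * exp(-25) / 6!
= 244140625 * 1.3888e-11 / 720
= 4.7092e-06

4.7092e-06


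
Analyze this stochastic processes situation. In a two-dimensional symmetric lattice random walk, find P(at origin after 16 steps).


P = C(16,8)^2 / 4^16
= 12870^2 / 4294967296
= 165636900 / 4294967296
= 0.0386

0.0386


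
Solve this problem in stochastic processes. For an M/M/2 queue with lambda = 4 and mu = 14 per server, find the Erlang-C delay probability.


a = lambda/mu = 0.2857
rho = a/c = 0.1429
Erlang-C formula applied:
C(c,a) = 0.0357

0.0357


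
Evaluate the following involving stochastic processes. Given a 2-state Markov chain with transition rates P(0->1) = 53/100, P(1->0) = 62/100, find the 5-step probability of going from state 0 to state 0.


Computing P^5 by matrix multiplication.
P = [[0.4700, 0.5300], [0.6200, 0.3800]]
After raising P to the power 5:
P^5(0,0) = 0.5391

0.5391


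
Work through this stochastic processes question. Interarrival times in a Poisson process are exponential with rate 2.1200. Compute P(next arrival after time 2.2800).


P(X > t) = exp(-lambda * t)
= exp(-2.1200 * 2.2800)
= exp(-4.8336) = 0.0080

0.0080


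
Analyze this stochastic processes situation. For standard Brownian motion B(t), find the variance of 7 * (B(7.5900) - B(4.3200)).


Var(alpha*(B(t)-B(s))) = alpha^2 * (t-s)
= 7^2 * (7.5900 - 4.3200)
= 49 * 3.2700
= 160.2300

160.2300


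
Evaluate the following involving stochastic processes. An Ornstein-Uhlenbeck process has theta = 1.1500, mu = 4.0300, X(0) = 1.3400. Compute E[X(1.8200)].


E[X(t)] = mu + (X(0) - mu)*exp(-theta*t)
= 4.0300 + (1.3400 - 4.0300)*exp(-1.1500*1.8200)
= 4.0300 + -2.6900 * 0.1233
= 3.6983

3.6983


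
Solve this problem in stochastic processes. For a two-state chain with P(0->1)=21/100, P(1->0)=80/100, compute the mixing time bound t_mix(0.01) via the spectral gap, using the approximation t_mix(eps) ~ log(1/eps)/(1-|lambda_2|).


lambda_2 = |1 - p01 - p10| = |1 - 0.2100 - 0.8000| = 0.0100
t_mix ~ log(1/eps)/(1 - |lambda_2|)
= log(100)/(1 - 0.0100) = 4.6052/0.9900
= 4.6517

4.6517


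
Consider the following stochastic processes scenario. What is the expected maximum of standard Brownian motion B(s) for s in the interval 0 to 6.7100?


E(max B(s)) = sqrt(2t/pi)
= sqrt(2*6.7100/pi)
= sqrt(4.2717)
= 2.0668

2.0668


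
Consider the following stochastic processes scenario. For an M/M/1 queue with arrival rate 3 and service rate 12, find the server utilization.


rho = lambda/mu
= 3/12
= 0.2500

0.2500


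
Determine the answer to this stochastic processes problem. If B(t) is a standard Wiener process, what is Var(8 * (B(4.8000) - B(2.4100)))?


Var(alpha*(B(t)-B(s))) = alpha^2 * (t-s)
= 8^2 * (4.8000 - 2.4100)
= 64 * 2.3900
= 152.9600

152.9600


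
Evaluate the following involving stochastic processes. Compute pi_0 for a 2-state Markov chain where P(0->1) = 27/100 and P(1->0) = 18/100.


Stationary distribution: pi_0 = p10/(p01+p10), pi_1 = p01/(p01+p10)
p01 = 0.2700, p10 = 0.1800
pi_0 = 0.4000

0.4000


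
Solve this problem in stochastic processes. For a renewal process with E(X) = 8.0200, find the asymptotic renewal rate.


Long-run renewal rate = 1/E(X)
= 1/8.0200
= 0.1247

0.1247


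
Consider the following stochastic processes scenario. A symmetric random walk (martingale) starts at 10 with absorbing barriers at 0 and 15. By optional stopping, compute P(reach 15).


By optional stopping theorem: E(M at tau) = M(0) = 10
P(hit 15)*15 + P(hit 0)*0 = 10
P(hit 15) = (10 - 0)/(15 - 0) = 2/3 = 0.6667

0.6667


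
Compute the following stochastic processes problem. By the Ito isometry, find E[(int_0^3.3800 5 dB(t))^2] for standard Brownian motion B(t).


By Ito isometry: E[(int f dB)^2] = int f^2 dt
= 5^2 * 3.3800
= 25 * 3.3800 = 84.5000

84.5000


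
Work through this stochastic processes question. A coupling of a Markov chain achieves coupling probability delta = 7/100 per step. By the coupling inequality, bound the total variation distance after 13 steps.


TV distance bound <= (1-delta)^n
= (1 - 0.0700)^13
= 0.9300^13
= 0.3893

0.3893


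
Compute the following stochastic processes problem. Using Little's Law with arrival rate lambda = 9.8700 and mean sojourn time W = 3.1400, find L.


Little's Law: L = lambda * W
= 9.8700 * 3.1400
= 30.9918

30.9918


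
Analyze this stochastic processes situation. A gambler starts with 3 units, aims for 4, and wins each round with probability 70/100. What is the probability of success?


Gambler's ruin formula:
r = q/p = 0.3000/0.7000 = 0.4286
P(win) = (1 - r^i)/(1 - r^N)
= (1 - 0.4286^3)/(1 - 0.4286^4)
= 0.9534

0.9534


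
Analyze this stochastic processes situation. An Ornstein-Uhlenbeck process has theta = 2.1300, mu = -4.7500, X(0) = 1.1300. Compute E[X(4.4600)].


E[X(t)] = mu + (X(0) - mu)*exp(-theta*t)
= -4.7500 + (1.1300 - -4.7500)*exp(-2.1300*4.4600)
= -4.7500 + 5.8800 * 7.4867e-05
= -4.7496

-4.7496


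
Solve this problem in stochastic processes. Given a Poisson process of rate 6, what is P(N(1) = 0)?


P(N(t)=k) = (lambda*t)^k * exp(-lambda*t) / k!
lambda*t = 6
= 6^0 * exp(-6) / 0!
= 1 * 0.0025 / 1
= 0.0025

0.0025


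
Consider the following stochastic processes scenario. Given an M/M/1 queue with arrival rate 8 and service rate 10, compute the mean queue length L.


rho = 8/10 = 0.8000
L = rho/(1-rho)
= 0.8000/0.2000
= 4.0000

4.0000


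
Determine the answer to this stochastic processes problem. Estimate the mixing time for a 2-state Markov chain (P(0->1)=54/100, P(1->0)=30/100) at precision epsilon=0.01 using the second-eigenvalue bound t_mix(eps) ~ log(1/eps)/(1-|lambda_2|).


lambda_2 = |1 - p01 - p10| = |1 - 0.5400 - 0.3000| = 0.1600
t_mix ~ log(1/eps)/(1 - |lambda_2|)
= log(100)/(1 - 0.1600) = 4.6052/0.8400
= 5.4823

5.4823


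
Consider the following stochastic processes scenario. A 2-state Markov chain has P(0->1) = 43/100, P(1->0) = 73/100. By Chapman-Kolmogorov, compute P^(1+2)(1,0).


P^3 = P^1 * P^2
Computing via matrix multiplication of the transition matrix.
Entry (1,0) of P^3 = 0.6319

0.6319


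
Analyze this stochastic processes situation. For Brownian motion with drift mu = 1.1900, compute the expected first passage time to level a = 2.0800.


Expected first passage time = a/mu
= 2.0800/1.1900
= 1.7479

1.7479


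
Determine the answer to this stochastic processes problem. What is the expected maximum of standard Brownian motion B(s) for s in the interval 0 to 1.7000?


E(max B(s)) = sqrt(2t/pi)
= sqrt(2*1.7000/pi)
= sqrt(1.0823)
= 1.0403

1.0403


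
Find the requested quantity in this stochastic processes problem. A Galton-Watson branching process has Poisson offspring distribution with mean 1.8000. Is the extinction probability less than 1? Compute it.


Since mu = 1.8000 > 1, extinction prob q < 1.
Solve s = exp(mu*(s-1)) iteratively.
q = 0.2676

0.2676


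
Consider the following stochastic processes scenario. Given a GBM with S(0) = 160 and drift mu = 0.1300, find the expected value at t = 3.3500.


E[S(t)] = S(0) * exp(mu * t)
= 160 * exp(0.1300 * 3.3500)
= 160 * 1.5457
= 247.3177

247.3177


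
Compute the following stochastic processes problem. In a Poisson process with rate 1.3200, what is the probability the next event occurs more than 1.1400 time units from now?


P(X > t) = exp(-lambda * t)
= exp(-1.3200 * 1.1400)
= exp(-1.5048) = 0.2221

0.2221


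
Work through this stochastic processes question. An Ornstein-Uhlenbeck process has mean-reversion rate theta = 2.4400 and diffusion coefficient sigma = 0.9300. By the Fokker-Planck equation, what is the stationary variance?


Stationary variance = sigma^2 / (2*theta)
= 0.9300^2 / (2*2.4400)
= 0.8649 / 4.8800
= 0.1772

0.1772


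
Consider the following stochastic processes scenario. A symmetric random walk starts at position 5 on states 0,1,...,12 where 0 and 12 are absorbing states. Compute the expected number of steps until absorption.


For symmetric RW on 0,...,N with absorbing barriers, E(i) = i*(N-i)
E(5) = 5 * 7 = 35

35


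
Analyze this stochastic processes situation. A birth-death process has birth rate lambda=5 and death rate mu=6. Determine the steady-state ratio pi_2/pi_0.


For birth-death process, pi_n/pi_0 = (lambda/mu)^n
= (5/6)^2
= 0.6944

0.6944


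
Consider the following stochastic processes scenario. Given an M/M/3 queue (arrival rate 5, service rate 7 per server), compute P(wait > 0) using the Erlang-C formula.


a = lambda/mu = 0.7143
rho = a/c = 0.2381
Erlang-C formula applied:
C(c,a) = 0.0389

0.0389


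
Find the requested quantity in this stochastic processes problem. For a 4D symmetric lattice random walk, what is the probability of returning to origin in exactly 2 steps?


P(return in 2 steps) = P(reverse first step) = 1/(2d)
= 1/8
= 0.1250

0.1250


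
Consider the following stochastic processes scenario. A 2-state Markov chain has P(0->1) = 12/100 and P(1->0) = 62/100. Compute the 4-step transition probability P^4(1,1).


Computing P^4 by matrix multiplication.
P = [[0.8800, 0.1200], [0.6200, 0.3800]]
After raising P to the power 4:
P^4(1,1) = 0.1660

0.1660


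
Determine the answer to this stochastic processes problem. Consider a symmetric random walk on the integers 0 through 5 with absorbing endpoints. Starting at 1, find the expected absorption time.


For symmetric RW on 0,...,N with absorbing barriers, E(i) = i*(N-i)
E(1) = 1 * 4 = 4

4


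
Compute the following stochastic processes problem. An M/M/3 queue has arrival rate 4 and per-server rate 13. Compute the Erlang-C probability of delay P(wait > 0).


a = lambda/mu = 0.3077
rho = a/c = 0.1026
Erlang-C formula applied:
C(c,a) = 0.0040

0.0040


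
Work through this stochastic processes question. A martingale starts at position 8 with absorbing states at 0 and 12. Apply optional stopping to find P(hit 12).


By optional stopping theorem: E(M at tau) = M(0) = 8
P(hit 12)*12 + P(hit 0)*0 = 8
P(hit 12) = (8 - 0)/(12 - 0) = 2/3 = 0.6667

0.6667


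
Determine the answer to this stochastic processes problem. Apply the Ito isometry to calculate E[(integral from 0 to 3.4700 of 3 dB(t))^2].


By Ito isometry: E[(int f dB)^2] = int f^2 dt
= 3^2 * 3.4700
= 9 * 3.4700 = 31.2300

31.2300


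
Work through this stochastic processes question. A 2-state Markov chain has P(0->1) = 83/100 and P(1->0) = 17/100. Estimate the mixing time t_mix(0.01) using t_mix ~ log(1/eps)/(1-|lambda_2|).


lambda_2 = |1 - p01 - p10| = |1 - 0.8300 - 0.1700| = 2.7756e-17
t_mix ~ log(1/eps)/(1 - |lambda_2|)
= log(100)/(1 - 2.7756e-17) = 4.6052/1.0000
= 4.6052

4.6052


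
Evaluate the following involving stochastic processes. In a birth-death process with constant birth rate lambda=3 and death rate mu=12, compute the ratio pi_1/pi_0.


For birth-death process, pi_n/pi_0 = (lambda/mu)^n
= (3/12)^1
= 0.2500

0.2500


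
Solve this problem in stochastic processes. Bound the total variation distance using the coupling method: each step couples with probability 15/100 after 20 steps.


TV distance bound <= (1-delta)^n
= (1 - 0.1500)^20
= 0.8500^20
= 0.0388

0.0388


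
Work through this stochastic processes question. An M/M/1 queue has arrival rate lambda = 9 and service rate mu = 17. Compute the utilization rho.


rho = lambda/mu
= 9/17
= 0.5294

0.5294


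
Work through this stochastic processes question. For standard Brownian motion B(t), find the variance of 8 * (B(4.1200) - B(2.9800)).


Var(alpha*(B(t)-B(s))) = alpha^2 * (t-s)
= 8^2 * (4.1200 - 2.9800)
= 64 * 1.1400
= 72.9600

72.9600


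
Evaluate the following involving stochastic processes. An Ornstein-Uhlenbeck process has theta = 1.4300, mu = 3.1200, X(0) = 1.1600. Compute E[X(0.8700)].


E[X(t)] = mu + (X(0) - mu)*exp(-theta*t)
= 3.1200 + (1.1600 - 3.1200)*exp(-1.4300*0.8700)
= 3.1200 + -1.9600 * 0.2882
= 2.5551

2.5551


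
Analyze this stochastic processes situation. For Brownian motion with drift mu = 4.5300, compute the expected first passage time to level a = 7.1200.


Expected first passage time = a/mu
= 7.1200/4.5300
= 1.5717

1.5717


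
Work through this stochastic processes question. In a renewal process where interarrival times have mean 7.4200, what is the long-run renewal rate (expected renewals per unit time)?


Long-run renewal rate = 1/E(X)
= 1/7.4200
= 0.1348

0.1348


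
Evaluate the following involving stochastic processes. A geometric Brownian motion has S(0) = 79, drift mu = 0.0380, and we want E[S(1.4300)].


E[S(t)] = S(0) * exp(mu * t)
= 79 * exp(0.0380 * 1.4300)
= 79 * 1.0558
= 83.4116

83.4116


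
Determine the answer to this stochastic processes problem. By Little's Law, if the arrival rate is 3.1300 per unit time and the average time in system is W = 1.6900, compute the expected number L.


Little's Law: L = lambda * W
= 3.1300 * 1.6900
= 5.2897

5.2897


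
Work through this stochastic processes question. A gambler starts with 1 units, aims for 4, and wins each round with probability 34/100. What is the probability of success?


Gambler's ruin formula:
r = q/p = 0.6600/0.3400 = 1.9412
P(win) = (1 - r^i)/(1 - r^N)
= (1 - 1.9412^1)/(1 - 1.9412^4)
= 0.0713

0.0713


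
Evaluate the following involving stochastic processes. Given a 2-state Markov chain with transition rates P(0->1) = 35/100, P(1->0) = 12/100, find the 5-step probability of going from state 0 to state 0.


Computing P^5 by matrix multiplication.
P = [[0.6500, 0.3500], [0.1200, 0.8800]]
After raising P to the power 5:
P^5(0,0) = 0.2865

0.2865


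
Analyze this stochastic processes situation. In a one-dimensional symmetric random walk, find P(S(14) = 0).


P(S(14) = 0) = C(14,7) / 4^7
= 3432 / 16384
= 0.2095

0.2095


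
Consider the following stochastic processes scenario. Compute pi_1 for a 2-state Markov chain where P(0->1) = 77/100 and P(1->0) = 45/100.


Stationary distribution: pi_0 = p10/(p01+p10), pi_1 = p01/(p01+p10)
p01 = 0.7700, p10 = 0.4500
pi_1 = 0.6311

0.6311


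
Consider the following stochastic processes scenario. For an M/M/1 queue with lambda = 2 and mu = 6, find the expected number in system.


rho = 2/6 = 0.3333
L = rho/(1-rho)
= 0.3333/0.6667
= 0.5000

0.5000


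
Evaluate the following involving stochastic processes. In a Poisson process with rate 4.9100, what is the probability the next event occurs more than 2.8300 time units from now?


P(X > t) = exp(-lambda * t)
= exp(-4.9100 * 2.8300)
= exp(-13.8953) = 9.2331e-07

9.2331e-07


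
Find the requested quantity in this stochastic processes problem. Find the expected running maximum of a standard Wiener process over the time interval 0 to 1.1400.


E(max B(s)) = sqrt(2t/pi)
= sqrt(2*1.1400/pi)
= sqrt(0.7257)
= 0.8519

0.8519


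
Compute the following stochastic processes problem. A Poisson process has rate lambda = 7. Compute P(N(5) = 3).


P(N(t)=k) = (lambda*t)^k * exp(-lambda*t) / k!
lambda*t = 35
= 35^3 * exp(-35) / 3!
= 42875 * 6.3051e-16 / 6
= 4.5055e-12

4.5055e-12


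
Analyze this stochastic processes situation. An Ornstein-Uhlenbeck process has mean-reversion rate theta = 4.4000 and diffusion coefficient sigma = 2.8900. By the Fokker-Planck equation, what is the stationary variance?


Stationary variance = sigma^2 / (2*theta)
= 2.8900^2 / (2*4.4000)
= 8.3521 / 8.8000
= 0.9491

0.9491


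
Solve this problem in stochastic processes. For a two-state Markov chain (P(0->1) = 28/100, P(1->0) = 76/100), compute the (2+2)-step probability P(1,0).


P^4 = P^2 * P^2
Computing via matrix multiplication of the transition matrix.
Entry (1,0) of P^4 = 0.7308

0.7308


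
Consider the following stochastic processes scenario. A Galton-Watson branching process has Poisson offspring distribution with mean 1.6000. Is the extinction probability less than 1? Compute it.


Since mu = 1.6000 > 1, extinction prob q < 1.
Solve s = exp(mu*(s-1)) iteratively.
q = 0.3580

0.3580


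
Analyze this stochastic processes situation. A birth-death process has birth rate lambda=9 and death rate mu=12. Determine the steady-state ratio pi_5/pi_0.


For birth-death process, pi_n/pi_0 = (lambda/mu)^n
= (9/12)^5
= 0.2373

0.2373


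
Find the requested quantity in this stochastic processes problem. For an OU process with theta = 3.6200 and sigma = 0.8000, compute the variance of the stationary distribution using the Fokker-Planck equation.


Stationary variance = sigma^2 / (2*theta)
= 0.8000^2 / (2*3.6200)
= 0.6400 / 7.2400
= 0.0884

0.0884


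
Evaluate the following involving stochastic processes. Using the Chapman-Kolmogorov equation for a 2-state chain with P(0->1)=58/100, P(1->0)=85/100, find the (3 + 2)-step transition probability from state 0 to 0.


P^5 = P^3 * P^2
Computing via matrix multiplication of the transition matrix.
Entry (0,0) of P^5 = 0.5884

0.5884


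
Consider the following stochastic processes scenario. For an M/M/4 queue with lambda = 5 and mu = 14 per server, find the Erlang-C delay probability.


a = lambda/mu = 0.3571
rho = a/c = 0.0893
Erlang-C formula applied:
C(c,a) = 5.2079e-04

5.2079e-04


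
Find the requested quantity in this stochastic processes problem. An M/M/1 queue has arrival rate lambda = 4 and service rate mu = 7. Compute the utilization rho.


rho = lambda/mu
= 4/7
= 0.5714

0.5714


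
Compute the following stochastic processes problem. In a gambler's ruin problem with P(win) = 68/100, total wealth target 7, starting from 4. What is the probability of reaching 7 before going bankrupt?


Gambler's ruin formula:
r = q/p = 0.3200/0.6800 = 0.4706
P(win) = (1 - r^i)/(1 - r^N)
= (1 - 0.4706^4)/(1 - 0.4706^7)
= 0.9558

0.9558


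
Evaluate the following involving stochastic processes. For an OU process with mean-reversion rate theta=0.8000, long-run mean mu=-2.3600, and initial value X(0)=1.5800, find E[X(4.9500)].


E[X(t)] = mu + (X(0) - mu)*exp(-theta*t)
= -2.3600 + (1.5800 - -2.3600)*exp(-0.8000*4.9500)
= -2.3600 + 3.9400 * 0.0191
= -2.2849

-2.2849


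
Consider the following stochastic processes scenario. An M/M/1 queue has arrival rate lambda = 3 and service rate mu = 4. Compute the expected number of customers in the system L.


rho = 3/4 = 0.7500
L = rho/(1-rho)
= 0.7500/0.2500
= 3.0000

3.0000


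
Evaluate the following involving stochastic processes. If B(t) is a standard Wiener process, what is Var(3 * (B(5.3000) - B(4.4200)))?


Var(alpha*(B(t)-B(s))) = alpha^2 * (t-s)
= 3^2 * (5.3000 - 4.4200)
= 9 * 0.8800
= 7.9200

7.9200


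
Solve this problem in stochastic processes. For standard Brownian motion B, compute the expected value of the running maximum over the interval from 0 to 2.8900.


E(max B(s)) = sqrt(2t/pi)
= sqrt(2*2.8900/pi)
= sqrt(1.8398)
= 1.3564

1.3564


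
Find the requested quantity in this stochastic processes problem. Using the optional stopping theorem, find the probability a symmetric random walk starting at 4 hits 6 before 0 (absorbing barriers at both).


By optional stopping theorem: E(M at tau) = M(0) = 4
P(hit 6)*6 + P(hit 0)*0 = 4
P(hit 6) = (4 - 0)/(6 - 0) = 2/3 = 0.6667

0.6667


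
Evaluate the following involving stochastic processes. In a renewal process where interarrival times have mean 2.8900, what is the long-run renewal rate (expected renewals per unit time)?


Long-run renewal rate = 1/E(X)
= 1/2.8900
= 0.3460

0.3460


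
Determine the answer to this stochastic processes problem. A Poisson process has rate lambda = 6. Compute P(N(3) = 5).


P(N(t)=k) = (lambda*t)^k * exp(-lambda*t) / k!
lambda*t = 18
= 18^5 * exp(-18) / 5!
= 1889568 * 1.5230e-08 / 120
= 2.3982e-04

2.3982e-04


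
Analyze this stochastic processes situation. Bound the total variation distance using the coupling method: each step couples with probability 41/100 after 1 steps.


TV distance bound <= (1-delta)^n
= (1 - 0.4100)^1
= 0.5900^1
= 0.5900

0.5900


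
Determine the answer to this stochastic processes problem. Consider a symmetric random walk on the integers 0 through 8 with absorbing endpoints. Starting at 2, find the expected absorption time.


For symmetric RW on 0,...,N with absorbing barriers, E(i) = i*(N-i)
E(2) = 2 * 6 = 12

12


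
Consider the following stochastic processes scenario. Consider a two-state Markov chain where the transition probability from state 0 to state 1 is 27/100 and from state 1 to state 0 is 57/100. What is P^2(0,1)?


Computing P^2 by matrix multiplication.
P = [[0.7300, 0.2700], [0.5700, 0.4300]]
After raising P to the power 2:
P^2(0,1) = 0.3132

0.3132


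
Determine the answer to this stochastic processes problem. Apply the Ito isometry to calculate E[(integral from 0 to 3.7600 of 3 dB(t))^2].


By Ito isometry: E[(int f dB)^2] = int f^2 dt
= 3^2 * 3.7600
= 9 * 3.7600 = 33.8400

33.8400


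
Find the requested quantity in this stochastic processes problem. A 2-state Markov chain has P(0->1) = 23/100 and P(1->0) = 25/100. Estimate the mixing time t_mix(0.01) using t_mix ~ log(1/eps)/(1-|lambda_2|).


lambda_2 = |1 - p01 - p10| = |1 - 0.2300 - 0.2500| = 0.5200
t_mix ~ log(1/eps)/(1 - |lambda_2|)
= log(100)/(1 - 0.5200) = 4.6052/0.4800
= 9.5941

9.5941


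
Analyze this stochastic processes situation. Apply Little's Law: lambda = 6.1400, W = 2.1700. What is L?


Little's Law: L = lambda * W
= 6.1400 * 2.1700
= 13.3238

13.3238


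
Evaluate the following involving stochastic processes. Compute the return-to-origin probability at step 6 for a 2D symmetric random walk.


P = C(6,3)^2 / 4^6
= 20^2 / 4096
= 400 / 4096
= 0.0977

0.0977


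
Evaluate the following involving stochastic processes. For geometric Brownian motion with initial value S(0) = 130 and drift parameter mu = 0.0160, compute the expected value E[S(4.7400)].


E[S(t)] = S(0) * exp(mu * t)
= 130 * exp(0.0160 * 4.7400)
= 130 * 1.0788
= 140.2427

140.2427


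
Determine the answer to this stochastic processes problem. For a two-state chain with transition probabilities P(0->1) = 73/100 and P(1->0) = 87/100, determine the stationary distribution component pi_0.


Stationary distribution: pi_0 = p10/(p01+p10), pi_1 = p01/(p01+p10)
p01 = 0.7300, p10 = 0.8700
pi_0 = 0.5437

0.5437


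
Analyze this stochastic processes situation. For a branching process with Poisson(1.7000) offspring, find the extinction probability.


Since mu = 1.7000 > 1, extinction prob q < 1.
Solve s = exp(mu*(s-1)) iteratively.
q = 0.3088

0.3088


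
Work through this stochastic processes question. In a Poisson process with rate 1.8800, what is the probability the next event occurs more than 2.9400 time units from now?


P(X > t) = exp(-lambda * t)
= exp(-1.8800 * 2.9400)
= exp(-5.5272) = 0.0040

0.0040


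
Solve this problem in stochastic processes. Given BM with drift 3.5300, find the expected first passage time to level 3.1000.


Expected first passage time = a/mu
= 3.1000/3.5300
= 0.8782

0.8782


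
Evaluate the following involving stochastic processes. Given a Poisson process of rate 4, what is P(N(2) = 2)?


P(N(t)=k) = (lambda*t)^k * exp(-lambda*t) / k!
lambda*t = 8
= 8^2 * exp(-8) / 2!
= 64 * 3.3546e-04 / 2
= 0.0107

0.0107


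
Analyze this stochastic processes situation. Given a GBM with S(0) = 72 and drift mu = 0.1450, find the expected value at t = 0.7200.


E[S(t)] = S(0) * exp(mu * t)
= 72 * exp(0.1450 * 0.7200)
= 72 * 1.1100
= 79.9232

79.9232
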